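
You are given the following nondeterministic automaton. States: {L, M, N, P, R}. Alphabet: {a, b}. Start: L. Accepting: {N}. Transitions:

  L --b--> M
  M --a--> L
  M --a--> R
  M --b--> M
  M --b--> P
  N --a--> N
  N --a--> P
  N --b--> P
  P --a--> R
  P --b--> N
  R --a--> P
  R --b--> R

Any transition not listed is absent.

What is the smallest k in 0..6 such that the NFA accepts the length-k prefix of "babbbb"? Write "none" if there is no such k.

5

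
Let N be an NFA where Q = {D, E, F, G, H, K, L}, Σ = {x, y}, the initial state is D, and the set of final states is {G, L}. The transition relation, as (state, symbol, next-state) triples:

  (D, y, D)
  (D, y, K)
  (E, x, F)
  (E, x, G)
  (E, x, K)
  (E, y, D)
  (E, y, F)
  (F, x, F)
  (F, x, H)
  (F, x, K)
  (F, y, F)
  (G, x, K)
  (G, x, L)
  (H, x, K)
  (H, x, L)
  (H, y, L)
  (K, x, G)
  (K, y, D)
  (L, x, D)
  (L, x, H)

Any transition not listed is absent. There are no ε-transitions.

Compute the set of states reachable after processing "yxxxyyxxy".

Start in {D}.
Read 'y': D→{D, K}; now {D, K}.
Read 'x': D→∅, K→{G}; now {G}.
Read 'x': G→{K, L}; now {K, L}.
Read 'x': K→{G}, L→{D, H}; now {D, G, H}.
Read 'y': D→{D, K}, G→∅, H→{L}; now {D, K, L}.
Read 'y': D→{D, K}, K→{D}, L→∅; now {D, K}.
Read 'x': D→∅, K→{G}; now {G}.
Read 'x': G→{K, L}; now {K, L}.
Read 'y': K→{D}, L→∅; now {D}.

{D}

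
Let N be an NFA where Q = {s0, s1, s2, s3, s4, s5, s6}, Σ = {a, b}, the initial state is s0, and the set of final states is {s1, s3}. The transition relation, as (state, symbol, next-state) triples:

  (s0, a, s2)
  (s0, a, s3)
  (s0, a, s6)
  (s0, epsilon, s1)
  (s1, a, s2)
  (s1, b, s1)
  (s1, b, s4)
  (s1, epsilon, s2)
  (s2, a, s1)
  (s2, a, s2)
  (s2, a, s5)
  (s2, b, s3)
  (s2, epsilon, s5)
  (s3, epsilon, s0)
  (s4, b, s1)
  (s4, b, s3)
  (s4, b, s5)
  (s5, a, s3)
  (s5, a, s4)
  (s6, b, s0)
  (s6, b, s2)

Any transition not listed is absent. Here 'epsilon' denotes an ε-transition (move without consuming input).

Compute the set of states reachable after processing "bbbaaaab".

{s0, s1, s2, s3, s4, s5}

Start: ε-closure({s0}) = {s0, s1, s2, s5}.
Read 'b': s0→∅, s1→{s1, s4}, s2→{s3}, s5→∅; union {s1, s3, s4}; ε-closure = {s0, s1, s2, s3, s4, s5}.
Read 'b': s0→∅, s1→{s1, s4}, s2→{s3}, s3→∅, s4→{s1, s3, s5}, s5→∅; union {s1, s3, s4, s5}; ε-closure = {s0, s1, s2, s3, s4, s5}.
Read 'b': s0→∅, s1→{s1, s4}, s2→{s3}, s3→∅, s4→{s1, s3, s5}, s5→∅; union {s1, s3, s4, s5}; ε-closure = {s0, s1, s2, s3, s4, s5}.
Read 'a': s0→{s2, s3, s6}, s1→{s2}, s2→{s1, s2, s5}, s3→∅, s4→∅, s5→{s3, s4}; union {s1, s2, s3, s4, s5, s6}; ε-closure = {s0, s1, s2, s3, s4, s5, s6}.
Read 'a': s0→{s2, s3, s6}, s1→{s2}, s2→{s1, s2, s5}, s3→∅, s4→∅, s5→{s3, s4}, s6→∅; union {s1, s2, s3, s4, s5, s6}; ε-closure = {s0, s1, s2, s3, s4, s5, s6}.
Read 'a': s0→{s2, s3, s6}, s1→{s2}, s2→{s1, s2, s5}, s3→∅, s4→∅, s5→{s3, s4}, s6→∅; union {s1, s2, s3, s4, s5, s6}; ε-closure = {s0, s1, s2, s3, s4, s5, s6}.
Read 'a': s0→{s2, s3, s6}, s1→{s2}, s2→{s1, s2, s5}, s3→∅, s4→∅, s5→{s3, s4}, s6→∅; union {s1, s2, s3, s4, s5, s6}; ε-closure = {s0, s1, s2, s3, s4, s5, s6}.
Read 'b': s0→∅, s1→{s1, s4}, s2→{s3}, s3→∅, s4→{s1, s3, s5}, s5→∅, s6→{s0, s2}; now {s0, s1, s2, s3, s4, s5}.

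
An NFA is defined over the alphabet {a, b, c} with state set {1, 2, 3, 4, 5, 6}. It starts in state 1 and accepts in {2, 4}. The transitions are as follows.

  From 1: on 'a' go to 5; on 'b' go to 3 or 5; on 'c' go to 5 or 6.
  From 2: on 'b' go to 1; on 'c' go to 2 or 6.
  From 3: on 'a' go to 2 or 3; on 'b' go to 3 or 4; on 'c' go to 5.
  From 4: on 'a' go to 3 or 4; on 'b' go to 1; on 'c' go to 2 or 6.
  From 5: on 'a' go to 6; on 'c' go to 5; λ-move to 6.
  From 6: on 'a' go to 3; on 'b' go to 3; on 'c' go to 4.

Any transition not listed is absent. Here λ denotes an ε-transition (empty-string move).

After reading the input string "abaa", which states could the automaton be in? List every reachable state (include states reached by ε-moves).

{2, 3}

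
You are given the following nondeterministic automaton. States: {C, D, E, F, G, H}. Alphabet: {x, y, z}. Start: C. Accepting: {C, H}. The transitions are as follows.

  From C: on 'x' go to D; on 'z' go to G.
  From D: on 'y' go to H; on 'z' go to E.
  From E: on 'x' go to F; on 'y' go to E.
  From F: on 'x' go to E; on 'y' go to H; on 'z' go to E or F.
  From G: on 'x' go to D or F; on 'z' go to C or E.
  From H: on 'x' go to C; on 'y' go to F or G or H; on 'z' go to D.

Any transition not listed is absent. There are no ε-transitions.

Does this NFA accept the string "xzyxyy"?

Yes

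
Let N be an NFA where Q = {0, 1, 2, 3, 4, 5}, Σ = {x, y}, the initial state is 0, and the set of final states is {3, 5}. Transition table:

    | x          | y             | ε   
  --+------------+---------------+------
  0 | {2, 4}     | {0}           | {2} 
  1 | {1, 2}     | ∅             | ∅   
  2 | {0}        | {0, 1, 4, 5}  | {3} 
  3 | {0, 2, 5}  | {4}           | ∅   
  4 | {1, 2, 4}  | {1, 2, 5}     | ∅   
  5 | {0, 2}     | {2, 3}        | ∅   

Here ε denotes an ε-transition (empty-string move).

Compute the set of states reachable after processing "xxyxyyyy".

Start: ε-closure({0}) = {0, 2, 3}.
Read 'x': 0→{2, 4}, 2→{0}, 3→{0, 2, 5}; union {0, 2, 4, 5}; ε-closure = {0, 2, 3, 4, 5}.
Read 'x': 0→{2, 4}, 2→{0}, 3→{0, 2, 5}, 4→{1, 2, 4}, 5→{0, 2}; union {0, 1, 2, 4, 5}; ε-closure = {0, 1, 2, 3, 4, 5}.
Read 'y': 0→{0}, 1→∅, 2→{0, 1, 4, 5}, 3→{4}, 4→{1, 2, 5}, 5→{2, 3}; now {0, 1, 2, 3, 4, 5}.
Read 'x': 0→{2, 4}, 1→{1, 2}, 2→{0}, 3→{0, 2, 5}, 4→{1, 2, 4}, 5→{0, 2}; union {0, 1, 2, 4, 5}; ε-closure = {0, 1, 2, 3, 4, 5}.
Read 'y': 0→{0}, 1→∅, 2→{0, 1, 4, 5}, 3→{4}, 4→{1, 2, 5}, 5→{2, 3}; now {0, 1, 2, 3, 4, 5}.
Read 'y': 0→{0}, 1→∅, 2→{0, 1, 4, 5}, 3→{4}, 4→{1, 2, 5}, 5→{2, 3}; now {0, 1, 2, 3, 4, 5}.
Read 'y': 0→{0}, 1→∅, 2→{0, 1, 4, 5}, 3→{4}, 4→{1, 2, 5}, 5→{2, 3}; now {0, 1, 2, 3, 4, 5}.
Read 'y': 0→{0}, 1→∅, 2→{0, 1, 4, 5}, 3→{4}, 4→{1, 2, 5}, 5→{2, 3}; now {0, 1, 2, 3, 4, 5}.

{0, 1, 2, 3, 4, 5}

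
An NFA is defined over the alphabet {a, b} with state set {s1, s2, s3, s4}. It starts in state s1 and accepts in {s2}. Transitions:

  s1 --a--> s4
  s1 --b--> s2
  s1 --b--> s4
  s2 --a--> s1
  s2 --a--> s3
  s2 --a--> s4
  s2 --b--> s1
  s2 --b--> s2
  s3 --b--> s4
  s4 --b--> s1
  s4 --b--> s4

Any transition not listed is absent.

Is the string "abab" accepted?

No

Start in {s1}.
Read 'a': s1→{s4}; now {s4}.
Read 'b': s4→{s1, s4}; now {s1, s4}.
Read 'a': s1→{s4}, s4→∅; now {s4}.
Read 'b': s4→{s1, s4}; now {s1, s4}.
The final set {s1, s4} contains no accepting state.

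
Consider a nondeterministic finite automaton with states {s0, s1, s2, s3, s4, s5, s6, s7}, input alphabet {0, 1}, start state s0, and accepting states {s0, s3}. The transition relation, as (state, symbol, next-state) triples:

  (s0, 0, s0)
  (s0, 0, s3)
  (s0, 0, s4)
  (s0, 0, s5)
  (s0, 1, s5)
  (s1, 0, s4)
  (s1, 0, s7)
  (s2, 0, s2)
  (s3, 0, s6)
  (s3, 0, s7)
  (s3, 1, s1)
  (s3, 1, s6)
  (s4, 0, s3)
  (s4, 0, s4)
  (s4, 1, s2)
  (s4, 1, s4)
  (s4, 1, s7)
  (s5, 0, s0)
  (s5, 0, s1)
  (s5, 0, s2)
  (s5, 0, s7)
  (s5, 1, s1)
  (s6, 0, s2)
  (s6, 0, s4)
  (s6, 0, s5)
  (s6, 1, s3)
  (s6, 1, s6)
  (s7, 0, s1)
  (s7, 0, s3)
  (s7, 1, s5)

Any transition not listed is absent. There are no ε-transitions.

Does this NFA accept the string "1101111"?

Start in {s0}.
Read '1': {s0} → {s5}.
Read '1': {s5} → {s1}.
Read '0': {s1} → {s4, s7}.
Read '1': {s4, s7} → {s2, s4, s5, s7}.
Read '1': {s2, s4, s5, s7} → {s1, s2, s4, s5, s7}.
Read '1': {s1, s2, s4, s5, s7} → {s1, s2, s4, s5, s7}.
Read '1': {s1, s2, s4, s5, s7} → {s1, s2, s4, s5, s7}.
The final set {s1, s2, s4, s5, s7} contains no accepting state.

No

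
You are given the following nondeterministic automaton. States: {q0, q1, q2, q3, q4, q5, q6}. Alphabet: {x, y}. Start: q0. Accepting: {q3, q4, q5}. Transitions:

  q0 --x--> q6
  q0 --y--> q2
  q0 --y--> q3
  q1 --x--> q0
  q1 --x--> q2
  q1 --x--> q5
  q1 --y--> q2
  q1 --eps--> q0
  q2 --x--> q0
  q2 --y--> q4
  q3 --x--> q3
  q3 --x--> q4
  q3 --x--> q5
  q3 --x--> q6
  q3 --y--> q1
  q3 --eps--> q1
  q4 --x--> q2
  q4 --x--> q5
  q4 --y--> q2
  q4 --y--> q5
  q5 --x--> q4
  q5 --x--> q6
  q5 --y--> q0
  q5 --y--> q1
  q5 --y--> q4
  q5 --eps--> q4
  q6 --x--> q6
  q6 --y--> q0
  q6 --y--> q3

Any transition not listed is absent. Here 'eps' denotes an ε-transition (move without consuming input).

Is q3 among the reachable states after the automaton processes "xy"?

Start in {q0}.
Read 'x': q0→{q6}; now {q6}.
Read 'y': q6→{q0, q3}; union {q0, q3}; ε-closure = {q0, q1, q3}.
State q3 is in {q0, q1, q3}.

Yes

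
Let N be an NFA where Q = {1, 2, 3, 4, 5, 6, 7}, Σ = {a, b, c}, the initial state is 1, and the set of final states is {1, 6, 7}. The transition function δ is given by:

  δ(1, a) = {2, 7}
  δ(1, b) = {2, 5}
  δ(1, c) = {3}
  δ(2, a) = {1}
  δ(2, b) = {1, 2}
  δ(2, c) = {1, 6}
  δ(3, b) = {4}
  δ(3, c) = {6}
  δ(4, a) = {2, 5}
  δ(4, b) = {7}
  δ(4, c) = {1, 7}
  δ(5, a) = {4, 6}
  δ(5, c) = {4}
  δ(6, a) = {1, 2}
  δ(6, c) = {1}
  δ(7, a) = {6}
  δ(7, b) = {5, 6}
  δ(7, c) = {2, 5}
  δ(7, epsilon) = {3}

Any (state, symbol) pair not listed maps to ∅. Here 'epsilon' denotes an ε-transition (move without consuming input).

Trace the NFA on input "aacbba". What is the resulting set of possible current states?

{1, 2, 3, 6, 7}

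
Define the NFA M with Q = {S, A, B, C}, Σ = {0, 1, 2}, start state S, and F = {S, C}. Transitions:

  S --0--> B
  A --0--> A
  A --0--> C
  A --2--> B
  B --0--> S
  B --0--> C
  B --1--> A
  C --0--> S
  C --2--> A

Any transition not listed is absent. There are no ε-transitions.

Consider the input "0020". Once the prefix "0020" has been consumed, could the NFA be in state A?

Yes

Start in {S}.
Read '0': S→{B}; now {B}.
Read '0': B→{S, C}; now {S, C}.
Read '2': S→∅, C→{A}; now {A}.
Read '0': A→{A, C}; now {A, C}.
State A is in {A, C}.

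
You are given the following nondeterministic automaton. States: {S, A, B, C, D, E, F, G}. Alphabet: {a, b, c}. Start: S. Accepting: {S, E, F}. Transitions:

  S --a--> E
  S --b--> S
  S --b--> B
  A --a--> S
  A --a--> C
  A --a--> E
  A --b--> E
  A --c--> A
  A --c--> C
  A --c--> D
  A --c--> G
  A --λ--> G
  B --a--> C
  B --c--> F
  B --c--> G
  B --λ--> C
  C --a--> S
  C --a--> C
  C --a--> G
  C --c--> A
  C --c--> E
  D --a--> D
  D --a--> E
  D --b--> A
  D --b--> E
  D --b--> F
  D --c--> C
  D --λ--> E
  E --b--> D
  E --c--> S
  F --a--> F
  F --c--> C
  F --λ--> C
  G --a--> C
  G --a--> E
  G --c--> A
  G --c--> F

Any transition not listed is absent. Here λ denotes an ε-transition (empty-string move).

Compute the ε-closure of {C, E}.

{C, E}

Begin with {C, E}.
No ε-moves leave this set, so the closure equals the set itself.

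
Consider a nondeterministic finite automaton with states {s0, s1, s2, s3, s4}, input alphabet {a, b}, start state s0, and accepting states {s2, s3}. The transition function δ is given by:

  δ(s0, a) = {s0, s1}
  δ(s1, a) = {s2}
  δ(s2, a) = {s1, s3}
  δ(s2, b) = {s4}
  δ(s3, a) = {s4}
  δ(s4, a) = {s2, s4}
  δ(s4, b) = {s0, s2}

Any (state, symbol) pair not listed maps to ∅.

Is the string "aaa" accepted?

Yes

Start in {s0}.
Read 'a': {s0} → {s0, s1}.
Read 'a': {s0, s1} → {s0, s1, s2}.
Read 'a': {s0, s1, s2} → {s0, s1, s2, s3}.
The final set {s0, s1, s2, s3} contains the accepting states s2, s3.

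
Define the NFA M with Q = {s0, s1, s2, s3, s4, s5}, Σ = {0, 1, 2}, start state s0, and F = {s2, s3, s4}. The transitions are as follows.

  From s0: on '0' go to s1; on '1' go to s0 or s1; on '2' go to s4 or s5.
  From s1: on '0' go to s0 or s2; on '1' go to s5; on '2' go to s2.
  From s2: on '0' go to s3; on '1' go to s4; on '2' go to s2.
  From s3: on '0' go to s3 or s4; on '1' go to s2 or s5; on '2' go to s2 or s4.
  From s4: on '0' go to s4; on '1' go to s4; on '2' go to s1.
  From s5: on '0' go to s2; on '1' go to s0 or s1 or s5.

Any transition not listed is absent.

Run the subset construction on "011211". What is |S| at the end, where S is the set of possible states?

Start in {s0}.
Read '0': s0→{s1}; now {s1}.
Read '1': s1→{s5}; now {s5}.
Read '1': s5→{s0, s1, s5}; now {s0, s1, s5}.
Read '2': s0→{s4, s5}, s1→{s2}, s5→∅; now {s2, s4, s5}.
Read '1': s2→{s4}, s4→{s4}, s5→{s0, s1, s5}; now {s0, s1, s4, s5}.
Read '1': s0→{s0, s1}, s1→{s5}, s4→{s4}, s5→{s0, s1, s5}; now {s0, s1, s4, s5}.
That set has 4 states.

4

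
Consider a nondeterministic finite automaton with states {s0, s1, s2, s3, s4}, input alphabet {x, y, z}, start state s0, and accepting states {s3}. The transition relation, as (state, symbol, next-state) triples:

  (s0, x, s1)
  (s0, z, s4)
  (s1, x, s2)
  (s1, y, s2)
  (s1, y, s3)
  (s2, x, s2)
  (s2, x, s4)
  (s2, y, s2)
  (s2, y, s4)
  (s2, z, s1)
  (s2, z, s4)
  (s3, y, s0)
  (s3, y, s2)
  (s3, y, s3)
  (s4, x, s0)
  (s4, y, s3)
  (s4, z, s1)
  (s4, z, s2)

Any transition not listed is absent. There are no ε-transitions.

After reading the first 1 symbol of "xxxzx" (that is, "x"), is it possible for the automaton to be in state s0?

No

Start in {s0}.
Read 'x': s0→{s1}; now {s1}.
State s0 is not in {s1}.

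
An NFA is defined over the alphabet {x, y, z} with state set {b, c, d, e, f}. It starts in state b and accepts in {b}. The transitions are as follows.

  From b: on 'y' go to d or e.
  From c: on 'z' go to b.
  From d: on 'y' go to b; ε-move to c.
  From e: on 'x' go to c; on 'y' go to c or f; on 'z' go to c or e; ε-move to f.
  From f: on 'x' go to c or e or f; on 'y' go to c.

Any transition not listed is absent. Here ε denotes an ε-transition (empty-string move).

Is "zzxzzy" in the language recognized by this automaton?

Start in {b}.
Read 'z': b→∅; now ∅.
The set is empty and remains empty for the remaining 5 symbols.
The final set ∅ contains no accepting state.

No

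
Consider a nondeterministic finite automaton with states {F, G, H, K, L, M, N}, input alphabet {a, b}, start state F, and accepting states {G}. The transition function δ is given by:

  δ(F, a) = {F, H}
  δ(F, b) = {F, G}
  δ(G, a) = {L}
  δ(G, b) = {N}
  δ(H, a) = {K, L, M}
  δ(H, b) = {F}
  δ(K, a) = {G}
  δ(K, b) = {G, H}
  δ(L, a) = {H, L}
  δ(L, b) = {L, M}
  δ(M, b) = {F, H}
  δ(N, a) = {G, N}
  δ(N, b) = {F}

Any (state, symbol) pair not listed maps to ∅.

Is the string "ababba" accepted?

Yes

Start in {F}.
Read 'a': {F} → {F, H}.
Read 'b': {F, H} → {F, G}.
Read 'a': {F, G} → {F, H, L}.
Read 'b': {F, H, L} → {F, G, L, M}.
Read 'b': {F, G, L, M} → {F, G, H, L, M, N}.
Read 'a': {F, G, H, L, M, N} → {F, G, H, K, L, M, N}.
The final set {F, G, H, K, L, M, N} contains the accepting state G.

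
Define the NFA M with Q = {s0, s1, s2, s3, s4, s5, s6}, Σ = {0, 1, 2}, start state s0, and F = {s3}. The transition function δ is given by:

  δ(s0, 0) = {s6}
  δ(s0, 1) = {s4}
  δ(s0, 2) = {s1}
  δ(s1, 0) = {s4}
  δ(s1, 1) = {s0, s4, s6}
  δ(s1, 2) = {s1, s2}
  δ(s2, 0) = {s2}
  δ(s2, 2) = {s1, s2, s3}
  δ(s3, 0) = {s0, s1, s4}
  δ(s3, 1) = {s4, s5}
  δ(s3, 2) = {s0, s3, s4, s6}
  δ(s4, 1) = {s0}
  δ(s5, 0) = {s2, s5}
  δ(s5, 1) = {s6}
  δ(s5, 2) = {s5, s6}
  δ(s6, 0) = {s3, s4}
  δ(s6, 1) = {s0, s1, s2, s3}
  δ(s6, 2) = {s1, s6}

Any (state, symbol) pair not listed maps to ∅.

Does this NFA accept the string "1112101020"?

No

Start in {s0}.
Read '1': {s0} → {s4}.
Read '1': {s4} → {s0}.
Read '1': {s0} → {s4}.
Read '2': {s4} → ∅.
The set is empty and remains empty for the remaining 6 symbols.
The final set ∅ contains no accepting state.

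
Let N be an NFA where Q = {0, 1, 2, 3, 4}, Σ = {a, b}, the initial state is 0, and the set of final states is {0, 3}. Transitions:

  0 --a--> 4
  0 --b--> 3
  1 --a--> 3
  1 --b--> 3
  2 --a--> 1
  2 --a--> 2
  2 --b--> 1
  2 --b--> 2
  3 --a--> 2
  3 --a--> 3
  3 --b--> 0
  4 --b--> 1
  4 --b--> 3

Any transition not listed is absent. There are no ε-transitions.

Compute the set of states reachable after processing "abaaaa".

{1, 2, 3}

Start in {0}.
Read 'a': 0→{4}; now {4}.
Read 'b': 4→{1, 3}; now {1, 3}.
Read 'a': 1→{3}, 3→{2, 3}; now {2, 3}.
Read 'a': 2→{1, 2}, 3→{2, 3}; now {1, 2, 3}.
Read 'a': 1→{3}, 2→{1, 2}, 3→{2, 3}; now {1, 2, 3}.
Read 'a': 1→{3}, 2→{1, 2}, 3→{2, 3}; now {1, 2, 3}.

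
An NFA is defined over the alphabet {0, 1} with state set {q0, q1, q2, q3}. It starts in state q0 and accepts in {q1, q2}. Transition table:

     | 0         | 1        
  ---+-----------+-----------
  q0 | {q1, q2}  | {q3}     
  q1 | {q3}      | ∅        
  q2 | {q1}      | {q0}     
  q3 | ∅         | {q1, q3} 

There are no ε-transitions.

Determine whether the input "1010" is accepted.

No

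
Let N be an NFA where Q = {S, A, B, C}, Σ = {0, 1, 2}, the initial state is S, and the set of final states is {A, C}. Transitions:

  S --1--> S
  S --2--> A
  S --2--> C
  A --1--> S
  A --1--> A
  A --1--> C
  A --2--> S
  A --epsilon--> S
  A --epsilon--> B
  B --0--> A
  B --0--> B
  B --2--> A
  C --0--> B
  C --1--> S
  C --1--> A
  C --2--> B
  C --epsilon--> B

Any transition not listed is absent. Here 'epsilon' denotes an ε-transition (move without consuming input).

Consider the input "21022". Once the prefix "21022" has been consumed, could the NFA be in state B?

Yes

Start in {S}.
Read '2': S→{A, C}; union {A, C}; ε-closure = {S, A, B, C}.
Read '1': S→{S}, A→{S, A, C}, B→∅, C→{S, A}; union {S, A, C}; ε-closure = {S, A, B, C}.
Read '0': S→∅, A→∅, B→{A, B}, C→{B}; union {A, B}; ε-closure = {S, A, B}.
Read '2': S→{A, C}, A→{S}, B→{A}; union {S, A, C}; ε-closure = {S, A, B, C}.
Read '2': S→{A, C}, A→{S}, B→{A}, C→{B}; now {S, A, B, C}.
State B is in {S, A, B, C}.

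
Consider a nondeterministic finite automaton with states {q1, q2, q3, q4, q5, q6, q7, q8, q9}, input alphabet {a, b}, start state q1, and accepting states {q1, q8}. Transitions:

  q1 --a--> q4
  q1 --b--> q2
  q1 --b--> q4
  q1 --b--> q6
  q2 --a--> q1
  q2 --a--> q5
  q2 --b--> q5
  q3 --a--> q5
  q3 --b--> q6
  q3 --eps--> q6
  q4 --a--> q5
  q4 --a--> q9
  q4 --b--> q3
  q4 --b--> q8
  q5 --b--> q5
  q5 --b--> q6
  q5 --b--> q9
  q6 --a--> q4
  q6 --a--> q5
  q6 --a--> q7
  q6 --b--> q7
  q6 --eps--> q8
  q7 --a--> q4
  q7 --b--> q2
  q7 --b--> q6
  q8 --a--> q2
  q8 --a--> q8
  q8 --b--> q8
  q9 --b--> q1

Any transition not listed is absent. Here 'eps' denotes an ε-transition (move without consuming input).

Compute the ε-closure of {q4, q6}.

Begin with {q4, q6}.
ε-move q6 → q8; add q8.

{q4, q6, q8}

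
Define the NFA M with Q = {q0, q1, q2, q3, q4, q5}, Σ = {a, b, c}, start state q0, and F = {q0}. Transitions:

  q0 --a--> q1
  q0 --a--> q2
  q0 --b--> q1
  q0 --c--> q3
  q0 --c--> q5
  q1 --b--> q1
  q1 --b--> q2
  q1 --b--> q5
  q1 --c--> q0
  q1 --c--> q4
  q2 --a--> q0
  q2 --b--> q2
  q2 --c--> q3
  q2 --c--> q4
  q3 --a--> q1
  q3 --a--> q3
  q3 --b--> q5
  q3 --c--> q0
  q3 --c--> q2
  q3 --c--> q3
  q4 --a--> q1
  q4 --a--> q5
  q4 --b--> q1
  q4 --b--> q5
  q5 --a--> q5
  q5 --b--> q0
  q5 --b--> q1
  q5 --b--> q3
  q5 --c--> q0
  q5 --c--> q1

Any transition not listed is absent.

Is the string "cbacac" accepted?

Start in {q0}.
Read 'c': q0→{q3, q5}; now {q3, q5}.
Read 'b': q3→{q5}, q5→{q0, q1, q3}; now {q0, q1, q3, q5}.
Read 'a': q0→{q1, q2}, q1→∅, q3→{q1, q3}, q5→{q5}; now {q1, q2, q3, q5}.
Read 'c': q1→{q0, q4}, q2→{q3, q4}, q3→{q0, q2, q3}, q5→{q0, q1}; now {q0, q1, q2, q3, q4}.
Read 'a': q0→{q1, q2}, q1→∅, q2→{q0}, q3→{q1, q3}, q4→{q1, q5}; now {q0, q1, q2, q3, q5}.
Read 'c': q0→{q3, q5}, q1→{q0, q4}, q2→{q3, q4}, q3→{q0, q2, q3}, q5→{q0, q1}; now {q0, q1, q2, q3, q4, q5}.
The final set {q0, q1, q2, q3, q4, q5} contains the accepting state q0.

Yes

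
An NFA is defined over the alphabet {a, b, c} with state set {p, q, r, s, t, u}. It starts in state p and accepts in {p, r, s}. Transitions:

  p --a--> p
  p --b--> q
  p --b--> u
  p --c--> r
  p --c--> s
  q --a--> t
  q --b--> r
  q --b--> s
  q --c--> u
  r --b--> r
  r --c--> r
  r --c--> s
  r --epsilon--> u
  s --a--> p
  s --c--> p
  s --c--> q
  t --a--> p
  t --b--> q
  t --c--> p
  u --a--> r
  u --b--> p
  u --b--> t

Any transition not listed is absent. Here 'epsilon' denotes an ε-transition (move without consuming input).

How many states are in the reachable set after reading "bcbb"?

Start in {p}.
Read 'b': {p} → {q, u}.
Read 'c': {q, u} → {u}.
Read 'b': {u} → {p, t}.
Read 'b': {p, t} → {q, u}.
That set has 2 states.

2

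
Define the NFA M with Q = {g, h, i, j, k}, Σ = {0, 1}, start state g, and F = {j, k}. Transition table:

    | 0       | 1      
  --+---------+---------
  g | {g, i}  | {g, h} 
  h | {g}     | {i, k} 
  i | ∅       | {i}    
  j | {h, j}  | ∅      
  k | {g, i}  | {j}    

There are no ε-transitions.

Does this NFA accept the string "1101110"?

Start in {g}.
Read '1': g→{g, h}; now {g, h}.
Read '1': g→{g, h}, h→{i, k}; now {g, h, i, k}.
Read '0': g→{g, i}, h→{g}, i→∅, k→{g, i}; now {g, i}.
Read '1': g→{g, h}, i→{i}; now {g, h, i}.
Read '1': g→{g, h}, h→{i, k}, i→{i}; now {g, h, i, k}.
Read '1': g→{g, h}, h→{i, k}, i→{i}, k→{j}; now {g, h, i, j, k}.
Read '0': g→{g, i}, h→{g}, i→∅, j→{h, j}, k→{g, i}; now {g, h, i, j}.
The final set {g, h, i, j} contains the accepting state j.

Yes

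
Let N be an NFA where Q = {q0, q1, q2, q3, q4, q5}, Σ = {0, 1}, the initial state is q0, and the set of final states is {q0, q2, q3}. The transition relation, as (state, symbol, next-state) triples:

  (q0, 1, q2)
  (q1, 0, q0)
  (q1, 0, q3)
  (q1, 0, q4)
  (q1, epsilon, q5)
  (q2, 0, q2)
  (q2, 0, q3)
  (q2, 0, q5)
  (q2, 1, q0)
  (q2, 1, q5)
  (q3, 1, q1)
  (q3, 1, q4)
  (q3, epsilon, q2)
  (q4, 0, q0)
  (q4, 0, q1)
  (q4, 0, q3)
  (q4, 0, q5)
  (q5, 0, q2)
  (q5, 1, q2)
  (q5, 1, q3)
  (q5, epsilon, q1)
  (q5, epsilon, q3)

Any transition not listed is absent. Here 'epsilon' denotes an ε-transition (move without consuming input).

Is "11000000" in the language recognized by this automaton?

Yes

Start in {q0}.
Read '1': {q0} → {q2}.
Read '1': {q2} → {q0, q1, q2, q3, q5}.
Read '0': {q0, q1, q2, q3, q5} → {q0, q1, q2, q3, q4, q5}.
Read '0': {q0, q1, q2, q3, q4, q5} → {q0, q1, q2, q3, q4, q5}.
Read '0': {q0, q1, q2, q3, q4, q5} → {q0, q1, q2, q3, q4, q5}.
Read '0': {q0, q1, q2, q3, q4, q5} → {q0, q1, q2, q3, q4, q5}.
Read '0': {q0, q1, q2, q3, q4, q5} → {q0, q1, q2, q3, q4, q5}.
Read '0': {q0, q1, q2, q3, q4, q5} → {q0, q1, q2, q3, q4, q5}.
The final set {q0, q1, q2, q3, q4, q5} contains the accepting states q0, q2, q3.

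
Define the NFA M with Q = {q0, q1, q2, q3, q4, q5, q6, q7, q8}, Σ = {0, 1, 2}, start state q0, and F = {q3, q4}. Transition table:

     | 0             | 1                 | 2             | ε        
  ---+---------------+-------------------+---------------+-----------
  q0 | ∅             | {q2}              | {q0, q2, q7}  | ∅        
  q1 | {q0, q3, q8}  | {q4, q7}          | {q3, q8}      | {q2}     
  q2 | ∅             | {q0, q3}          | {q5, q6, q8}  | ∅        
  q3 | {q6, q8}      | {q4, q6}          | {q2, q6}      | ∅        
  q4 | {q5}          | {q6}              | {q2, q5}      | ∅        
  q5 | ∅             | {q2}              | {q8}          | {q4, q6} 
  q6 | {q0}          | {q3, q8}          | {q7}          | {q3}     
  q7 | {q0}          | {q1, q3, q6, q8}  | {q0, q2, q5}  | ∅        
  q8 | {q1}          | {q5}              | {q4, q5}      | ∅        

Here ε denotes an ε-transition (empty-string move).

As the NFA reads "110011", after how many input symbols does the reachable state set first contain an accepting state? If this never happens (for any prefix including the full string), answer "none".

Start in {q0}.
Read '1': q0→{q2}; now {q2}.
Read '1': q2→{q0, q3}; now {q0, q3}.
None of the earlier sets intersect F, but {q0, q3} does.

2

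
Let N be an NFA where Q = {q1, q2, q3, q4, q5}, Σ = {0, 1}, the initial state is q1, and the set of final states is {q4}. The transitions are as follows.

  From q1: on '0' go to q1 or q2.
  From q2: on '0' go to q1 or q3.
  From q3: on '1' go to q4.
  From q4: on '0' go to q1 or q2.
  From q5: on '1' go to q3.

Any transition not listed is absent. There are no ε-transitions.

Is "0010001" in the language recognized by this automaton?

Yes

Start in {q1}.
Read '0': q1→{q1, q2}; now {q1, q2}.
Read '0': q1→{q1, q2}, q2→{q1, q3}; now {q1, q2, q3}.
Read '1': q1→∅, q2→∅, q3→{q4}; now {q4}.
Read '0': q4→{q1, q2}; now {q1, q2}.
Read '0': q1→{q1, q2}, q2→{q1, q3}; now {q1, q2, q3}.
Read '0': q1→{q1, q2}, q2→{q1, q3}, q3→∅; now {q1, q2, q3}.
Read '1': q1→∅, q2→∅, q3→{q4}; now {q4}.
The final set {q4} contains the accepting state q4.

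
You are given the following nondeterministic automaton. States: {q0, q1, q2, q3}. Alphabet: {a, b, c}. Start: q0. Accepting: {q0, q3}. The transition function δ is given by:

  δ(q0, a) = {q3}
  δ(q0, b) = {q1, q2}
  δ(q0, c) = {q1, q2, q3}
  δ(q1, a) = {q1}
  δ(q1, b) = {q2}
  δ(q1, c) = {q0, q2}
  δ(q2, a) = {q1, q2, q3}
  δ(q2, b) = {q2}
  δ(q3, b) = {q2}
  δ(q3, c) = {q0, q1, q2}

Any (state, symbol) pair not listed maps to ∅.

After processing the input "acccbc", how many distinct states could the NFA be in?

2

Start in {q0}.
Read 'a': q0→{q3}; now {q3}.
Read 'c': q3→{q0, q1, q2}; now {q0, q1, q2}.
Read 'c': q0→{q1, q2, q3}, q1→{q0, q2}, q2→∅; now {q0, q1, q2, q3}.
Read 'c': q0→{q1, q2, q3}, q1→{q0, q2}, q2→∅, q3→{q0, q1, q2}; now {q0, q1, q2, q3}.
Read 'b': q0→{q1, q2}, q1→{q2}, q2→{q2}, q3→{q2}; now {q1, q2}.
Read 'c': q1→{q0, q2}, q2→∅; now {q0, q2}.
That set has 2 states.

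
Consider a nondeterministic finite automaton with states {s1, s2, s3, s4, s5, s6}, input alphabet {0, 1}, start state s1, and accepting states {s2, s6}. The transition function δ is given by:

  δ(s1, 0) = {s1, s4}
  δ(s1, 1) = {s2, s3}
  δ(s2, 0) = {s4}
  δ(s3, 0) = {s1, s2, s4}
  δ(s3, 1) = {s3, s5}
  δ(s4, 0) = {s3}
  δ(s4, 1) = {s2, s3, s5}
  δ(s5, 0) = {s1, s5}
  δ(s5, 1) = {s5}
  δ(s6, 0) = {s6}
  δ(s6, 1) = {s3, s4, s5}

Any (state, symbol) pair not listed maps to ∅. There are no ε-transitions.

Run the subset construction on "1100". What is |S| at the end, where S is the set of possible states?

4

Start in {s1}.
Read '1': s1→{s2, s3}; now {s2, s3}.
Read '1': s2→∅, s3→{s3, s5}; now {s3, s5}.
Read '0': s3→{s1, s2, s4}, s5→{s1, s5}; now {s1, s2, s4, s5}.
Read '0': s1→{s1, s4}, s2→{s4}, s4→{s3}, s5→{s1, s5}; now {s1, s3, s4, s5}.
That set has 4 states.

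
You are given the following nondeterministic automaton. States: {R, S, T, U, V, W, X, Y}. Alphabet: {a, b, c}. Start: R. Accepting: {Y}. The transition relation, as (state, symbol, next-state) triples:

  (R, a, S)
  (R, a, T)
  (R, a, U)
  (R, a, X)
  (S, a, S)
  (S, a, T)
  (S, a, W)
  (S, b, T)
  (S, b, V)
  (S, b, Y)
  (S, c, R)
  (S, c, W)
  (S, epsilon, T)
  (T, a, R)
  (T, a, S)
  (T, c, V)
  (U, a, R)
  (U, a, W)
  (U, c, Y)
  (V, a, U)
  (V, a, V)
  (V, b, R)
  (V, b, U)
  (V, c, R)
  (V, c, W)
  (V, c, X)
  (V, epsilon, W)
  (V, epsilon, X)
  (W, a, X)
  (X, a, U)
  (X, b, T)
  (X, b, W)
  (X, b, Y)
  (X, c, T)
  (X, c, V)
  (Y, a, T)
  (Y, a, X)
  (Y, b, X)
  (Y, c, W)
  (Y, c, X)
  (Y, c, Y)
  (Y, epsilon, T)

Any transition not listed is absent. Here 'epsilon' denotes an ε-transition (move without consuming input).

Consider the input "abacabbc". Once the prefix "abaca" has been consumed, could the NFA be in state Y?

No

Start in {R}.
Read 'a': {R} → {S, T, U, X}.
Read 'b': {S, T, U, X} → {T, V, W, X, Y}.
Read 'a': {T, V, W, X, Y} → {R, S, T, U, V, W, X}.
Read 'c': {R, S, T, U, V, W, X} → {R, T, V, W, X, Y}.
Read 'a': {R, T, V, W, X, Y} → {R, S, T, U, V, W, X}.
State Y is not in {R, S, T, U, V, W, X}.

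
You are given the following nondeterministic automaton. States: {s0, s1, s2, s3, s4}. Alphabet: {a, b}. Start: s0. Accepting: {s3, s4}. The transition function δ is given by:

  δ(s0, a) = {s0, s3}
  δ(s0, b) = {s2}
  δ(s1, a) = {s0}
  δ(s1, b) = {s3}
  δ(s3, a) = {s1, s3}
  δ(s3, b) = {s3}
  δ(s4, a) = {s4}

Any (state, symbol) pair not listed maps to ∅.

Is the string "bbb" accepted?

Start in {s0}.
Read 'b': {s0} → {s2}.
Read 'b': {s2} → ∅.
The set is empty and remains empty for the remaining 1 symbol.
The final set ∅ contains no accepting state.

No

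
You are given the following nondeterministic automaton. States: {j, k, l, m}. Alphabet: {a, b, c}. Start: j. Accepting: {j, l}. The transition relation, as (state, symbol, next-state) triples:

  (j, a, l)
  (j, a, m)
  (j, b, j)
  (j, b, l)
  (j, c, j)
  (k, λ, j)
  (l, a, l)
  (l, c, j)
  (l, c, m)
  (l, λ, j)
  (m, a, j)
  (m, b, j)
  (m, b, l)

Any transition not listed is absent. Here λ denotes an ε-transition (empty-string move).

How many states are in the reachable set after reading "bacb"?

Start in {j}.
Read 'b': {j} → {j, l}.
Read 'a': {j, l} → {j, l, m}.
Read 'c': {j, l, m} → {j, m}.
Read 'b': {j, m} → {j, l}.
That set has 2 states.

2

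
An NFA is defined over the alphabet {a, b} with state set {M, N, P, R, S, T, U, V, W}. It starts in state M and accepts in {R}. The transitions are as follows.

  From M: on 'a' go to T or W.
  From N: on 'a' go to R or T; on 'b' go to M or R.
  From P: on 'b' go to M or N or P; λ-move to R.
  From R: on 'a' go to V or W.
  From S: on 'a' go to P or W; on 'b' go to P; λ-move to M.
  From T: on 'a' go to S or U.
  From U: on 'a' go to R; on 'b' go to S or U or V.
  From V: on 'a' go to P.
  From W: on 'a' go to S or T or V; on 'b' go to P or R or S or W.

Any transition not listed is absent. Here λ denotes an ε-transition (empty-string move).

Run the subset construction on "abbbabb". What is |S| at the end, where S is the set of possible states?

Start in {M}.
Read 'a': M→{T, W}; now {T, W}.
Read 'b': T→∅, W→{P, R, S, W}; union {P, R, S, W}; ε-closure = {M, P, R, S, W}.
Read 'b': M→∅, P→{M, N, P}, R→∅, S→{P}, W→{P, R, S, W}; now {M, N, P, R, S, W}.
Read 'b': M→∅, N→{M, R}, P→{M, N, P}, R→∅, S→{P}, W→{P, R, S, W}; now {M, N, P, R, S, W}.
Read 'a': M→{T, W}, N→{R, T}, P→∅, R→{V, W}, S→{P, W}, W→{S, T, V}; union {P, R, S, T, V, W}; ε-closure = {M, P, R, S, T, V, W}.
Read 'b': M→∅, P→{M, N, P}, R→∅, S→{P}, T→∅, V→∅, W→{P, R, S, W}; now {M, N, P, R, S, W}.
Read 'b': M→∅, N→{M, R}, P→{M, N, P}, R→∅, S→{P}, W→{P, R, S, W}; now {M, N, P, R, S, W}.
That set has 6 states.

6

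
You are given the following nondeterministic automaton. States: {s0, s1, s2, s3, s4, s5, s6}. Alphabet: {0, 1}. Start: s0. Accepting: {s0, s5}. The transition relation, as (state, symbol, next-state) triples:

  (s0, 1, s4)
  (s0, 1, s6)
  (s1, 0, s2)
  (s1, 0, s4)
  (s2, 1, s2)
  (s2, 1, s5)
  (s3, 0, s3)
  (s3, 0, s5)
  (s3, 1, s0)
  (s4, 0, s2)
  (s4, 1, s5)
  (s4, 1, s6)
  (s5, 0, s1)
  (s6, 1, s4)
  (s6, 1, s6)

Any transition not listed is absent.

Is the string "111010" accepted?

Start in {s0}.
Read '1': s0→{s4, s6}; now {s4, s6}.
Read '1': s4→{s5, s6}, s6→{s4, s6}; now {s4, s5, s6}.
Read '1': s4→{s5, s6}, s5→∅, s6→{s4, s6}; now {s4, s5, s6}.
Read '0': s4→{s2}, s5→{s1}, s6→∅; now {s1, s2}.
Read '1': s1→∅, s2→{s2, s5}; now {s2, s5}.
Read '0': s2→∅, s5→{s1}; now {s1}.
The final set {s1} contains no accepting state.

No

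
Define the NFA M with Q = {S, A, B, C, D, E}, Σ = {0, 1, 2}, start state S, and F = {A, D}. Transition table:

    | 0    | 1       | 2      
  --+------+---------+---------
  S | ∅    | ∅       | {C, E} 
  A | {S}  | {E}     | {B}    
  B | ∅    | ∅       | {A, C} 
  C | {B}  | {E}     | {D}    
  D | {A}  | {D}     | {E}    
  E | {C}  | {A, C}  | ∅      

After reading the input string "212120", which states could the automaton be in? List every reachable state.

{C}

Start in {S}.
Read '2': {S} → {C, E}.
Read '1': {C, E} → {A, C, E}.
Read '2': {A, C, E} → {B, D}.
Read '1': {B, D} → {D}.
Read '2': {D} → {E}.
Read '0': {E} → {C}.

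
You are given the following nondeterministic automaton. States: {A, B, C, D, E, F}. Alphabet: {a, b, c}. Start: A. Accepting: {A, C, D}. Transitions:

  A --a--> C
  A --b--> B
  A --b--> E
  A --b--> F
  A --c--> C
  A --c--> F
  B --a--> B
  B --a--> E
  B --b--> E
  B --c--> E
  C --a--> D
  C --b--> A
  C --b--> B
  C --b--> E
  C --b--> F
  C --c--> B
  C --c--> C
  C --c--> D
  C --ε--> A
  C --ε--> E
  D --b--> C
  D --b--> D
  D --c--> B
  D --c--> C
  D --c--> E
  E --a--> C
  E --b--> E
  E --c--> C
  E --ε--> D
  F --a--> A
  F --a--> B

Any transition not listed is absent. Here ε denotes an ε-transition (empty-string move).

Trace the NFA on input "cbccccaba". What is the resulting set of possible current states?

Start in {A}.
Read 'c': A→{C, F}; union {C, F}; ε-closure = {A, C, D, E, F}.
Read 'b': A→{B, E, F}, C→{A, B, E, F}, D→{C, D}, E→{E}, F→∅; now {A, B, C, D, E, F}.
Read 'c': A→{C, F}, B→{E}, C→{B, C, D}, D→{B, C, E}, E→{C}, F→∅; union {B, C, D, E, F}; ε-closure = {A, B, C, D, E, F}.
Read 'c': A→{C, F}, B→{E}, C→{B, C, D}, D→{B, C, E}, E→{C}, F→∅; union {B, C, D, E, F}; ε-closure = {A, B, C, D, E, F}.
Read 'c': A→{C, F}, B→{E}, C→{B, C, D}, D→{B, C, E}, E→{C}, F→∅; union {B, C, D, E, F}; ε-closure = {A, B, C, D, E, F}.
Read 'c': A→{C, F}, B→{E}, C→{B, C, D}, D→{B, C, E}, E→{C}, F→∅; union {B, C, D, E, F}; ε-closure = {A, B, C, D, E, F}.
Read 'a': A→{C}, B→{B, E}, C→{D}, D→∅, E→{C}, F→{A, B}; now {A, B, C, D, E}.
Read 'b': A→{B, E, F}, B→{E}, C→{A, B, E, F}, D→{C, D}, E→{E}; now {A, B, C, D, E, F}.
Read 'a': A→{C}, B→{B, E}, C→{D}, D→∅, E→{C}, F→{A, B}; now {A, B, C, D, E}.

{A, B, C, D, E}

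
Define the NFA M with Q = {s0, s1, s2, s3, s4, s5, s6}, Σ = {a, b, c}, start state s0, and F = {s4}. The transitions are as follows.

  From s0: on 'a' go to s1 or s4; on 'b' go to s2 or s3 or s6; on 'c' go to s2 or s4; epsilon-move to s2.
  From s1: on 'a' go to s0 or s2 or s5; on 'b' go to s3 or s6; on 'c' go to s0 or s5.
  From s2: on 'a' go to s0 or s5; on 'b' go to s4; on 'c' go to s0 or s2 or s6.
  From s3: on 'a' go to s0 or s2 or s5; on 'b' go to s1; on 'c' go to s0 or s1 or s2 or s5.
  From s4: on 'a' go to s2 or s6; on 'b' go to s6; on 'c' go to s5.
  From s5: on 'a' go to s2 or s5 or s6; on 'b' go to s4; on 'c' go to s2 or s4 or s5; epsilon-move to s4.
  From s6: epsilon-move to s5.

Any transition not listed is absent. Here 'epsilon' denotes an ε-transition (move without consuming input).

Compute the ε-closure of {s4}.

Begin with {s4}.
No ε-moves leave this set, so the closure equals the set itself.

{s4}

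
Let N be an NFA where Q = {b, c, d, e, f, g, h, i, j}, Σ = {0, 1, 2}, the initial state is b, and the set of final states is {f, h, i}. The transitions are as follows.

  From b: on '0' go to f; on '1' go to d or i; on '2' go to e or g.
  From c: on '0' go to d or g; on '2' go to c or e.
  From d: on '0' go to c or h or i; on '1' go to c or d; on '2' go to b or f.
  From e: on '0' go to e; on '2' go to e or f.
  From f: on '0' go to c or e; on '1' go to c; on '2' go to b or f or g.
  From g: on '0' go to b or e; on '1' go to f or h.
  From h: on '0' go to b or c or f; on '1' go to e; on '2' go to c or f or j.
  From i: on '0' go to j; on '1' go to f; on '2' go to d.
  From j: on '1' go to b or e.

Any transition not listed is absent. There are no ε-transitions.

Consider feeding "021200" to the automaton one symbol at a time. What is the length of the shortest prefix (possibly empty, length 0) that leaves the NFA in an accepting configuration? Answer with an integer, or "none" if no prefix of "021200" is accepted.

1

Start in {b}.
Read '0': {b} → {f}.
None of the earlier sets intersect F, but {f} does.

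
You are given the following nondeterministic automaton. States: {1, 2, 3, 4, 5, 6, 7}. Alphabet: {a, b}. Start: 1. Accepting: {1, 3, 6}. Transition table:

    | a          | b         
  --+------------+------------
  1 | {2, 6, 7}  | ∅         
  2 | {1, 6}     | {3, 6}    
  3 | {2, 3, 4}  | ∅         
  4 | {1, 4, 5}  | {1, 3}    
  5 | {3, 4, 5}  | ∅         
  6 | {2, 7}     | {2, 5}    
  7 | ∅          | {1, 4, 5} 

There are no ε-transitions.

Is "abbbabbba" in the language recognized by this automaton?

Yes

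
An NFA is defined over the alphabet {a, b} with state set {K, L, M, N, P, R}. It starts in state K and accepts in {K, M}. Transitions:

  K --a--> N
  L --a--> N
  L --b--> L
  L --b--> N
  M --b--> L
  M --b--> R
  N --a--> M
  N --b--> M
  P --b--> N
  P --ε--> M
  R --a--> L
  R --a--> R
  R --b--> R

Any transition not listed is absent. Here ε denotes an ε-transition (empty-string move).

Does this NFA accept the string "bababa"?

No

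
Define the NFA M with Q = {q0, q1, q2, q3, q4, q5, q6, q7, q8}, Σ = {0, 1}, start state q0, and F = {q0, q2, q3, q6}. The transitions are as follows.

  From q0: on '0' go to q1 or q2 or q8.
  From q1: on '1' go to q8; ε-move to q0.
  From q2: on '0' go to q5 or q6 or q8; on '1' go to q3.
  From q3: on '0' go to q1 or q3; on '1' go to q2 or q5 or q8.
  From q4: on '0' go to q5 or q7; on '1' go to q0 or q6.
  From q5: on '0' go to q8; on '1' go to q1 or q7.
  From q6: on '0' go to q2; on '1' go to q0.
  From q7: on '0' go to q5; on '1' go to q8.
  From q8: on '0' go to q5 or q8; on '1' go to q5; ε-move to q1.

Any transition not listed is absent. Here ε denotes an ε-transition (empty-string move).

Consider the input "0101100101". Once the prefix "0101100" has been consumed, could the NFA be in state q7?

Start in {q0}.
Read '0': q0→{q1, q2, q8}; union {q1, q2, q8}; ε-closure = {q0, q1, q2, q8}.
Read '1': q0→∅, q1→{q8}, q2→{q3}, q8→{q5}; union {q3, q5, q8}; ε-closure = {q0, q1, q3, q5, q8}.
Read '0': q0→{q1, q2, q8}, q1→∅, q3→{q1, q3}, q5→{q8}, q8→{q5, q8}; union {q1, q2, q3, q5, q8}; ε-closure = {q0, q1, q2, q3, q5, q8}.
Read '1': q0→∅, q1→{q8}, q2→{q3}, q3→{q2, q5, q8}, q5→{q1, q7}, q8→{q5}; union {q1, q2, q3, q5, q7, q8}; ε-closure = {q0, q1, q2, q3, q5, q7, q8}.
Read '1': q0→∅, q1→{q8}, q2→{q3}, q3→{q2, q5, q8}, q5→{q1, q7}, q7→{q8}, q8→{q5}; union {q1, q2, q3, q5, q7, q8}; ε-closure = {q0, q1, q2, q3, q5, q7, q8}.
Read '0': q0→{q1, q2, q8}, q1→∅, q2→{q5, q6, q8}, q3→{q1, q3}, q5→{q8}, q7→{q5}, q8→{q5, q8}; union {q1, q2, q3, q5, q6, q8}; ε-closure = {q0, q1, q2, q3, q5, q6, q8}.
Read '0': q0→{q1, q2, q8}, q1→∅, q2→{q5, q6, q8}, q3→{q1, q3}, q5→{q8}, q6→{q2}, q8→{q5, q8}; union {q1, q2, q3, q5, q6, q8}; ε-closure = {q0, q1, q2, q3, q5, q6, q8}.
State q7 is not in {q0, q1, q2, q3, q5, q6, q8}.

No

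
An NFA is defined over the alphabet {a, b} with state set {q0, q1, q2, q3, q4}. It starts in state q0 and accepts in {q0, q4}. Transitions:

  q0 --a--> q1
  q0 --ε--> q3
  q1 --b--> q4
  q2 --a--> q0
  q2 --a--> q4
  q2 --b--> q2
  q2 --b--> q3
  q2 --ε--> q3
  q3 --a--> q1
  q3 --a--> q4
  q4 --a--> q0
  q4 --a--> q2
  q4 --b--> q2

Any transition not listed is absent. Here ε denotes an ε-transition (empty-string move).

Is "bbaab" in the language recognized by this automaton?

Start: ε-closure({q0}) = {q0, q3}.
Read 'b': {q0, q3} → ∅.
The set is empty and remains empty for the remaining 4 symbols.
The final set ∅ contains no accepting state.

No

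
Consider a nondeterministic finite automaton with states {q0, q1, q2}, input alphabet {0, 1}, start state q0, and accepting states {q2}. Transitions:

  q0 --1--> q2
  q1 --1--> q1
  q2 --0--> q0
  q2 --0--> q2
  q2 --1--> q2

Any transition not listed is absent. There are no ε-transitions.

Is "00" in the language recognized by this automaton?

No

Start in {q0}.
Read '0': q0→∅; now ∅.
The set is empty and remains empty for the remaining 1 symbol.
The final set ∅ contains no accepting state.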